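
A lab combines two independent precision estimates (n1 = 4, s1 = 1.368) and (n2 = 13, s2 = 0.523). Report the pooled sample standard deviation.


s_p = sqrt(((n1-1)*s1^2 + (n2-1)*s2^2) / (n1+n2-2))
numerator = (4-1)*1.368^2 + (13-1)*0.523^2 = 5.614272 + 3.282348 = 8.89662
denominator = 4 + 13 - 2 = 15
s_p^2 = 8.89662 / 15 = 0.593108
s_p = sqrt(0.593108) = 0.7701

0.7701


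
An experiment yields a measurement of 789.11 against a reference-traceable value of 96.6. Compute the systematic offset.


Systematic error = measured - true
= 789.11 - 96.6
= 692.5100

692.5100


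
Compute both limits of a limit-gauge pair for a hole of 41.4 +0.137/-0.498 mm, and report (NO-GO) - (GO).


GO = nominal - lower_tol (smallest hole = maximum material condition)
GO = 41.4 - 0.498 = 40.902
NO-GO = nominal + upper_tol (largest hole = least material condition)
NO-GO = 41.4 + 0.137 = 41.537
spread = NO-GO - GO = 41.537 - 40.902 = 0.6350

0.6350


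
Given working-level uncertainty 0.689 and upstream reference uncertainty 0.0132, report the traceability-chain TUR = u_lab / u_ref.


TUR = u_lab / u_ref
= 0.689 / 0.0132
= 52.1970

52.1970


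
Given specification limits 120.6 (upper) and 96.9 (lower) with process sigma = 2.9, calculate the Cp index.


Cp = (USL - LSL) / (6 * sigma)
= (120.6 - 96.9) / (6 * 2.9)
= 23.7000 / 17.4000
= 1.3621

1.3621


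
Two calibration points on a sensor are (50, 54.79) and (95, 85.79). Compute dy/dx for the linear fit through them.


slope = (y2 - y1) / (x2 - x1)
= (85.79 - 54.79) / (95 - 50)
= 31.0000 / 45
= 0.6889

0.6889


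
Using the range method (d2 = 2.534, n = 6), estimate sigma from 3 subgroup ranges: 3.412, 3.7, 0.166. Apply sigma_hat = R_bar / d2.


R_bar = (3.412 + 3.7 + 0.166) / 3
R_bar = 7.278 / 3 = 2.426
sigma_hat = R_bar / d2 = 2.426 / 2.534 = 0.9574

0.9574


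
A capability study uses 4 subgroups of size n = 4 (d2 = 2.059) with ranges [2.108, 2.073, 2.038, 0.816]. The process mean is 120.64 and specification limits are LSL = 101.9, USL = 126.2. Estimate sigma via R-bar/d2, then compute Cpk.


R_bar = (2.108 + 2.073 + 2.038 + 0.816) / 4 = 1.75875
sigma = R_bar / d2 = 1.75875 / 2.059 = 0.85417678
Cp = (USL - LSL)/(6*sigma) = (126.2 - 101.9)/(6*0.85417678) = 4.7414
Cpu = (126.2 - 120.64)/(3*0.85417678) = 2.1697
Cpl = (120.64 - 101.9)/(3*0.85417678) = 7.3131
Cpk = min(Cpu, Cpl) = 2.1697

2.1697


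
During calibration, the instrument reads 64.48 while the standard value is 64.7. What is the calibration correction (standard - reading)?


Correction = standard - reading
= 64.7 - 64.48
= 0.2200

0.2200


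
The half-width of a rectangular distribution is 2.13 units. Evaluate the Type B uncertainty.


u_B = half_width / sqrt(3)
u_B = 2.13 / 1.7320508
u_B = 1.2298

1.2298


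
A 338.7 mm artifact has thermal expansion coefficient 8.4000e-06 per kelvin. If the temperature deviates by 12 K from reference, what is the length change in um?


dL = L * alpha * dT
= 338.7 * 8.4000e-06 * 12
= 0.0341410 mm
dL_um = 0.0341410 * 1000 = 34.1410 um

34.1410


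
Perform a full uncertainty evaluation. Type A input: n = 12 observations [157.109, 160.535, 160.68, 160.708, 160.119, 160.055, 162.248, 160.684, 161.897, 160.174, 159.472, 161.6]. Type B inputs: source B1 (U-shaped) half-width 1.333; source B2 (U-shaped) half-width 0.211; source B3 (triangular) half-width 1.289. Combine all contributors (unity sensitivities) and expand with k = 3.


mean = (157.109 + 160.535 + 160.68 + 160.708 + 160.119 + 160.055 + 162.248 + 160.684 + 161.897 + 160.174 + 159.472 + 161.6) / 12 = 160.4400833
s = sqrt(sum((x - mean)^2)/(n-1)) = 1.3242461
u_A = s / sqrt(n) = 1.3242461 / sqrt(12) = 0.38227692
u_B1 = 1.333 / sqrt(2) = 0.94257334
u_B2 = 0.211 / sqrt(2) = 0.14919953
u_B3 = 1.289 / sqrt(6) = 0.52623205
uc = sqrt(0.38227692^2 + 0.94257334^2 + 0.14919953^2 + 0.52623205^2) = 1.1548856
U = k * uc = 3 * 1.1548856
U = 3.4647

3.4647


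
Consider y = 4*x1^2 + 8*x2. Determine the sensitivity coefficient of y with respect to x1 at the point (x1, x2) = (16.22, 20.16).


y = 4*x1^2 + 8*x2
dy/dx1 = 2*4*x1
Evaluate at x1 = 16.22: c1 = 8 * 16.22
c1 = 129.7600

129.7600


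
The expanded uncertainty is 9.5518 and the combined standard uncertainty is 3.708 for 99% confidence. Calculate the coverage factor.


k = U / uc
k = 9.5518 / 3.708
k = 2.576

2.576


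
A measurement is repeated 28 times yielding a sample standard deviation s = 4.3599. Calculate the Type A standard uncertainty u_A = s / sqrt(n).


u_A = s / sqrt(n)
u_A = 4.3599 / sqrt(28)
u_A = 4.3599 / 5.2915026
u_A = 0.8239

0.8239


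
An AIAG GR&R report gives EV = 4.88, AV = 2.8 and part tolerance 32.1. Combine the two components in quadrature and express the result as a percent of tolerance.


GRR = sqrt(EV^2 + AV^2) = sqrt(4.88^2 + 2.8^2) = 5.6262243
%GRR = GRR / tol * 100 = 5.6262243 / 32.1 * 100
%GRR = 17.5272

17.5272


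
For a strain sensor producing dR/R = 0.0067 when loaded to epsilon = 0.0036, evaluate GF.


GF = (dR/R) / epsilon
= 0.0067 / 0.0036
= 1.8611

1.8611


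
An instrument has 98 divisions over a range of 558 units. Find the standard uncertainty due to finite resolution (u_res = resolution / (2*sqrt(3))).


resolution = range / divisions
resolution = 558 / 98 = 5.6938776
u_res = resolution / (2*sqrt(3))
u_res = 5.6938776 / 3.4641016
u_res = 1.6437

1.6437


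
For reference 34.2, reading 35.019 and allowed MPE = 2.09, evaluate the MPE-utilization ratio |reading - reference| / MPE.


e = indication - reference = 35.019 - 34.2 = 0.8190
|e| = 0.8190
ratio = |e| / MPE = 0.8190 / 2.09
ratio = 0.3919

0.3919


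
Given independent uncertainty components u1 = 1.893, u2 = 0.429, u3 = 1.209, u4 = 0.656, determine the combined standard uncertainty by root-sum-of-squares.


uc = sqrt(1.893^2 + 0.429^2 + 1.209^2 + 0.656^2)
uc = sqrt(5.659507)
uc = 2.3790

2.3790


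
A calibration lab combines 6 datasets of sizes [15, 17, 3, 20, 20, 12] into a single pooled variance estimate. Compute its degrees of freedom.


nu = sum_i (n_i - 1)
nu = ((15 - 1) + (17 - 1) + (3 - 1) + (20 - 1) + (20 - 1) + (12 - 1))
nu = 14 + 16 + 2 + 19 + 19 + 11
nu = 81

81


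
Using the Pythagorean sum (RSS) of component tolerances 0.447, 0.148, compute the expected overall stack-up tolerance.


RSS = sqrt(0.447^2 + 0.148^2)
= sqrt(0.221713)
= 0.4709

0.4709


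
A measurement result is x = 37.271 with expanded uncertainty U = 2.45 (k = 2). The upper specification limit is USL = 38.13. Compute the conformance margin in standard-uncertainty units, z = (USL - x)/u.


u = U / k = 2.45 / 2 = 1.225
margin = |USL - x| = |38.13 - 37.271| = 0.859
z = margin / u = 0.859 / 1.225
z = 0.7012

0.7012


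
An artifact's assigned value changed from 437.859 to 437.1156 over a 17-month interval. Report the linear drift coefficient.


rate = (v2 - v1) / months
= (437.1156 - 437.859) / 17
= -0.7434 / 17
= -0.0437

-0.0437


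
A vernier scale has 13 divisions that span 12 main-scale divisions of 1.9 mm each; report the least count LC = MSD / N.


LC = MSD / n_div
= 1.9 / 13
= 0.1462

0.1462


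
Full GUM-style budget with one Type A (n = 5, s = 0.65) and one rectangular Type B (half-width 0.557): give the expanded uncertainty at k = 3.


u_A = s / sqrt(n) = 0.65 / sqrt(5) = 0.29068884
u_B = half_width / sqrt(3) = 0.557 / sqrt(3) = 0.3215841
uc = sqrt(u_A^2 + u_B^2) = sqrt(0.29068884^2 + 0.3215841^2) = 0.43349318
U = k * uc = 3 * 0.43349318
U = 1.3005

1.3005


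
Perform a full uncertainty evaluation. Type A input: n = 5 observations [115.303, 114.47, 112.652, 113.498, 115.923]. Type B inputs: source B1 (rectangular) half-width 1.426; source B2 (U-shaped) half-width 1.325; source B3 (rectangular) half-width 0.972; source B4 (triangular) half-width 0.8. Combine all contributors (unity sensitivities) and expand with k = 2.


mean = (115.303 + 114.47 + 112.652 + 113.498 + 115.923) / 5 = 114.3692
s = sqrt(sum((x - mean)^2)/(n-1)) = 1.3232727
u_A = s / sqrt(n) = 1.3232727 / sqrt(5) = 0.59178554
u_B1 = 1.426 / sqrt(3) = 0.82330148
u_B2 = 1.325 / sqrt(2) = 0.93691649
u_B3 = 0.972 / sqrt(3) = 0.56118446
u_B4 = 0.8 / sqrt(6) = 0.32659863
uc = sqrt(0.59178554^2 + 0.82330148^2 + 0.93691649^2 + 0.56118446^2 + 0.32659863^2) = 1.5255958
U = k * uc = 2 * 1.5255958
U = 3.0512

3.0512


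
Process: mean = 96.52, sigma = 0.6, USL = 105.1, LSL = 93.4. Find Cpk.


Cpu = (USL - mean) / (3*sigma) = (105.1 - 96.52) / (3*0.6) = 4.7667
Cpl = (mean - LSL) / (3*sigma) = (96.52 - 93.4) / (3*0.6) = 1.7333
Cpk = min(Cpu, Cpl) = 1.7333

1.7333


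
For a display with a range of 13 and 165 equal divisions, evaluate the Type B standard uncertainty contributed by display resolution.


resolution = range / divisions
resolution = 13 / 165 = 0.078787879
u_res = resolution / (2*sqrt(3))
u_res = 0.078787879 / 3.4641016
u_res = 0.0227

0.0227


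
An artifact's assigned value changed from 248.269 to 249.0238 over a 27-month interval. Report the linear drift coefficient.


rate = (v2 - v1) / months
= (249.0238 - 248.269) / 27
= 0.7548 / 27
= 0.0280

0.0280


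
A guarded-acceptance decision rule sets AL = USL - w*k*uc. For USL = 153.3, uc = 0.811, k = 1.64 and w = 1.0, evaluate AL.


U = k * uc = 1.64 * 0.811 = 1.33004
guard band g = w * U = 1.0 * 1.33004 = 1.33004
AL = USL - g = 153.3 - 1.33004
AL = 151.9700

151.9700


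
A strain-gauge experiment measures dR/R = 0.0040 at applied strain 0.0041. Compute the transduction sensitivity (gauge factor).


GF = (dR/R) / epsilon
= 0.0040 / 0.0041
= 0.9756

0.9756


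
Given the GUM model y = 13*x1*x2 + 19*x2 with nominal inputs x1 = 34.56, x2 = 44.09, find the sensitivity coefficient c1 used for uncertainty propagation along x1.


y = 13*x1*x2 + 19*x2
dy/dx1 = 13*x2
Evaluate at x2 = 44.09: c1 = 13 * 44.09
c1 = 573.1700

573.1700


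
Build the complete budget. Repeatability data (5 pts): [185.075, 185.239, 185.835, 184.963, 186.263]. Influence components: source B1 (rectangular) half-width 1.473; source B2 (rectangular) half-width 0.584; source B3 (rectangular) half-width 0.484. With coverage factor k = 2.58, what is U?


mean = (185.075 + 185.239 + 185.835 + 184.963 + 186.263) / 5 = 185.475
s = sqrt(sum((x - mean)^2)/(n-1)) = 0.55416243
u_A = s / sqrt(n) = 0.55416243 / sqrt(5) = 0.24782897
u_B1 = 1.473 / sqrt(3) = 0.85043695
u_B2 = 0.584 / sqrt(3) = 0.33717256
u_B3 = 0.484 / sqrt(3) = 0.27943753
uc = sqrt(0.24782897^2 + 0.85043695^2 + 0.33717256^2 + 0.27943753^2) = 0.98814618
U = k * uc = 2.58 * 0.98814618
U = 2.5494

2.5494


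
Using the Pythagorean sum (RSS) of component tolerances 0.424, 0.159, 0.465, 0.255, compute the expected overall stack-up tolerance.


RSS = sqrt(0.424^2 + 0.159^2 + 0.465^2 + 0.255^2)
= sqrt(0.486307)
= 0.6974

0.6974


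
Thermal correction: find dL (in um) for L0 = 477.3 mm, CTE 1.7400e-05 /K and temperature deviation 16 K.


dL = L * alpha * dT
= 477.3 * 1.7400e-05 * 16
= 0.1328803 mm
dL_um = 0.1328803 * 1000 = 132.8803 um

132.8803


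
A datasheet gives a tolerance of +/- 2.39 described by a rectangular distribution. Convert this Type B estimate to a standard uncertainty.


u_B = half_width / sqrt(3)
u_B = 2.39 / 1.7320508
u_B = 1.3799

1.3799


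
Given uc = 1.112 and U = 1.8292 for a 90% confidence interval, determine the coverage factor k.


k = U / uc
k = 1.8292 / 1.112
k = 1.645

1.645


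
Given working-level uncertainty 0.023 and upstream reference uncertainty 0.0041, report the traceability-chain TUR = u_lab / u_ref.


TUR = u_lab / u_ref
= 0.023 / 0.0041
= 5.6098

5.6098


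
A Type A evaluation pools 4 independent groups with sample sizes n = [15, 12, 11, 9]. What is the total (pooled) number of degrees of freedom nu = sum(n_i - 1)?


nu = sum_i (n_i - 1)
nu = ((15 - 1) + (12 - 1) + (11 - 1) + (9 - 1))
nu = 14 + 11 + 10 + 8
nu = 43

43


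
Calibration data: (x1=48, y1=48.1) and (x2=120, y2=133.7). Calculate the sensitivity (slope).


slope = (y2 - y1) / (x2 - x1)
= (133.7 - 48.1) / (120 - 48)
= 85.6000 / 72
= 1.1889

1.1889


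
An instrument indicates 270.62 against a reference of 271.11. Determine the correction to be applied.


Correction = standard - reading
= 271.11 - 270.62
= 0.4900

0.4900


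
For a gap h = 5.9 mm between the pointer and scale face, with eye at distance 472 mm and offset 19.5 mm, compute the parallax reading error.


error = h * offset / d
= 5.9 * 19.5 / 472
= 0.2438

0.2438


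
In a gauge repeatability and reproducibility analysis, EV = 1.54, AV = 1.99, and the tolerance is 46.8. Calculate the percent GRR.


GRR = sqrt(EV^2 + AV^2) = sqrt(1.54^2 + 1.99^2) = 2.5162869
%GRR = GRR / tol * 100 = 2.5162869 / 46.8 * 100
%GRR = 5.3767

5.3767


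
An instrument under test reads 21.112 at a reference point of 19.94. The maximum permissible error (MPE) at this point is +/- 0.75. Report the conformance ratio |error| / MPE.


e = indication - reference = 21.112 - 19.94 = 1.1720
|e| = 1.1720
ratio = |e| / MPE = 1.1720 / 0.75
ratio = 1.5627

1.5627


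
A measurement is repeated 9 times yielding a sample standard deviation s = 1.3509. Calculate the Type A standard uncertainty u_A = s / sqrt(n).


u_A = s / sqrt(n)
u_A = 1.3509 / sqrt(9)
u_A = 1.3509 / 3
u_A = 0.4503

0.4503


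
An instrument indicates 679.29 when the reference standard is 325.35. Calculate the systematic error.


Systematic error = measured - true
= 679.29 - 325.35
= 353.9400

353.9400


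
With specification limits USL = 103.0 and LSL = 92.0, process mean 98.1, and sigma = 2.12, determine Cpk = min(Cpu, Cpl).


Cpu = (USL - mean) / (3*sigma) = (103.0 - 98.1) / (3*2.12) = 0.7704
Cpl = (mean - LSL) / (3*sigma) = (98.1 - 92.0) / (3*2.12) = 0.9591
Cpk = min(Cpu, Cpl) = 0.7704

0.7704


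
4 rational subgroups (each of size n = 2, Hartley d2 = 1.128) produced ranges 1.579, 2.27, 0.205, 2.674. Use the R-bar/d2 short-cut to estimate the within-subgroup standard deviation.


R_bar = (1.579 + 2.27 + 0.205 + 2.674) / 4
R_bar = 6.728 / 4 = 1.682
sigma_hat = R_bar / d2 = 1.682 / 1.128 = 1.4911

1.4911


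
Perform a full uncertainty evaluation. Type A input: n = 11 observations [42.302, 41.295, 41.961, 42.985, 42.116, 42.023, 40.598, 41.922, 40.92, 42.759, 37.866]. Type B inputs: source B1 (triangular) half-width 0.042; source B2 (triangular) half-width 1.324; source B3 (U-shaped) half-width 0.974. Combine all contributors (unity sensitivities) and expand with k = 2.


mean = (42.302 + 41.295 + 41.961 + 42.985 + 42.116 + 42.023 + 40.598 + 41.922 + 40.92 + 42.759 + 37.866) / 11 = 41.52245455
s = sqrt(sum((x - mean)^2)/(n-1)) = 1.4095935
u_A = s / sqrt(n) = 1.4095935 / sqrt(11) = 0.42500843
u_B1 = 0.042 / sqrt(6) = 0.017146428
u_B2 = 1.324 / sqrt(6) = 0.54052074
u_B3 = 0.974 / sqrt(2) = 0.688722
uc = sqrt(0.42500843^2 + 0.017146428^2 + 0.54052074^2 + 0.688722^2) = 0.97335853
U = k * uc = 2 * 0.97335853
U = 1.9467

1.9467


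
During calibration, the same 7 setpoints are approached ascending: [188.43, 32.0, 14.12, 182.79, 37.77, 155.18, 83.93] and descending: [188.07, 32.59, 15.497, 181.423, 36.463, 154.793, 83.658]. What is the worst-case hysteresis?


|188.43 - 188.07| = 0.3600
|32.0 - 32.59| = 0.5900
|14.12 - 15.497| = 1.3770
|182.79 - 181.423| = 1.3670
|37.77 - 36.463| = 1.3070
|155.18 - 154.793| = 0.3870
|83.93 - 83.658| = 0.2720
hysteresis = max(diffs) = 1.3770

1.3770


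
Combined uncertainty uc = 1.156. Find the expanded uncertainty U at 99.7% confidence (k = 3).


U = k * uc
U = 3 * 1.156
U = 3.4680

3.4680


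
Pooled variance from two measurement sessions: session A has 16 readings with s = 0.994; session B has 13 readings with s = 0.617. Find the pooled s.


s_p = sqrt(((n1-1)*s1^2 + (n2-1)*s2^2) / (n1+n2-2))
numerator = (16-1)*0.994^2 + (13-1)*0.617^2 = 14.82054 + 4.568268 = 19.388808
denominator = 16 + 13 - 2 = 27
s_p^2 = 19.388808 / 27 = 0.718104
s_p = sqrt(0.718104) = 0.8474

0.8474


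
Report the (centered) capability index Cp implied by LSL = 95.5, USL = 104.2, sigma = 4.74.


Cp = (USL - LSL) / (6 * sigma)
= (104.2 - 95.5) / (6 * 4.74)
= 8.7000 / 28.4400
= 0.3059

0.3059


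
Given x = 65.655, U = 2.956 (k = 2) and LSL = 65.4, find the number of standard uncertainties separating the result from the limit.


u = U / k = 2.956 / 2 = 1.478
margin = |LSL - x| = |65.4 - 65.655| = 0.255
z = margin / u = 0.255 / 1.478
z = 0.1725

0.1725


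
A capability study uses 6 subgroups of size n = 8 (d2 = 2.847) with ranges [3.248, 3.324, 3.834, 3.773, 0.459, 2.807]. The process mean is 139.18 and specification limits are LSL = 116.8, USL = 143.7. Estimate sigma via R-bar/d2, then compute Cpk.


R_bar = (3.248 + 3.324 + 3.834 + 3.773 + 0.459 + 2.807) / 6 = 2.9075
sigma = R_bar / d2 = 2.9075 / 2.847 = 1.0212504
Cp = (USL - LSL)/(6*sigma) = (143.7 - 116.8)/(6*1.0212504) = 4.3900
Cpu = (143.7 - 139.18)/(3*1.0212504) = 1.4753
Cpl = (139.18 - 116.8)/(3*1.0212504) = 7.3048
Cpk = min(Cpu, Cpl) = 1.4753

1.4753


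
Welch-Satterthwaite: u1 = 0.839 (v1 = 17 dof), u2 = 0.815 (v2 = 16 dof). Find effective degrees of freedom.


uc = sqrt(u1^2 + u2^2) = sqrt(0.839^2 + 0.815^2) = 1.1696777
v_eff = uc^4 / (u1^4/v1 + u2^4/v2)
= 1.1696777^4 / (0.839^4/17 + 0.815^4/16)
= 1.8718233 / 0.056722018
v_eff = 32.9999

32.9999


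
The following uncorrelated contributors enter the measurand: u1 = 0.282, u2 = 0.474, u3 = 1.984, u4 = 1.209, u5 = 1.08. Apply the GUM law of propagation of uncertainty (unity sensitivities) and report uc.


uc = sqrt(0.282^2 + 0.474^2 + 1.984^2 + 1.209^2 + 1.08^2)
uc = sqrt(6.868537)
uc = 2.6208

2.6208


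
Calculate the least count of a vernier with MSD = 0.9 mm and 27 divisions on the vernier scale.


LC = MSD / n_div
= 0.9 / 27
= 0.0333

0.0333


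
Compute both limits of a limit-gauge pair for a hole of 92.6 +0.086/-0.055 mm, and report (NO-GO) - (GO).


GO = nominal - lower_tol (smallest hole = maximum material condition)
GO = 92.6 - 0.055 = 92.545
NO-GO = nominal + upper_tol (largest hole = least material condition)
NO-GO = 92.6 + 0.086 = 92.686
spread = NO-GO - GO = 92.686 - 92.545 = 0.1410

0.1410


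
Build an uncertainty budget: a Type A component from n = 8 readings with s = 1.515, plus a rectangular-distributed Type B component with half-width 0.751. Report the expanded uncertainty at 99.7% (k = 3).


u_A = s / sqrt(n) = 1.515 / sqrt(8) = 0.53563339
u_B = half_width / sqrt(3) = 0.751 / sqrt(3) = 0.43359005
uc = sqrt(u_A^2 + u_B^2) = sqrt(0.53563339^2 + 0.43359005^2) = 0.6891324
U = k * uc = 3 * 0.6891324
U = 2.0674

2.0674


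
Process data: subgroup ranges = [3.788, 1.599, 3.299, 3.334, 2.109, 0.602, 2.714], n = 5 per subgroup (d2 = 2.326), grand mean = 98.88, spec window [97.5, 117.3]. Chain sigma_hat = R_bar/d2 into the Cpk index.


R_bar = (3.788 + 1.599 + 3.299 + 3.334 + 2.109 + 0.602 + 2.714) / 7 = 2.4921429
sigma = R_bar / d2 = 2.4921429 / 2.326 = 1.0714286
Cp = (USL - LSL)/(6*sigma) = (117.3 - 97.5)/(6*1.0714286) = 3.0800
Cpu = (117.3 - 98.88)/(3*1.0714286) = 5.7307
Cpl = (98.88 - 97.5)/(3*1.0714286) = 0.4293
Cpk = min(Cpu, Cpl) = 0.4293

0.4293


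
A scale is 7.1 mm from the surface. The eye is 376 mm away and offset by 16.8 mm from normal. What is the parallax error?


error = h * offset / d
= 7.1 * 16.8 / 376
= 0.3172

0.3172


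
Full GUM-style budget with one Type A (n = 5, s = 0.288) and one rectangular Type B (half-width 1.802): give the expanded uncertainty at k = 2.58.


u_A = s / sqrt(n) = 0.288 / sqrt(5) = 0.12879752
u_B = half_width / sqrt(3) = 1.802 / sqrt(3) = 1.0403852
uc = sqrt(u_A^2 + u_B^2) = sqrt(0.12879752^2 + 1.0403852^2) = 1.0483273
U = k * uc = 2.58 * 1.0483273
U = 2.7047

2.7047


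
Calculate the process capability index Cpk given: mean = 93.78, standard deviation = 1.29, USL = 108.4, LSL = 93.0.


Cpu = (USL - mean) / (3*sigma) = (108.4 - 93.78) / (3*1.29) = 3.7778
Cpl = (mean - LSL) / (3*sigma) = (93.78 - 93.0) / (3*1.29) = 0.2016
Cpk = min(Cpu, Cpl) = 0.2016

0.2016


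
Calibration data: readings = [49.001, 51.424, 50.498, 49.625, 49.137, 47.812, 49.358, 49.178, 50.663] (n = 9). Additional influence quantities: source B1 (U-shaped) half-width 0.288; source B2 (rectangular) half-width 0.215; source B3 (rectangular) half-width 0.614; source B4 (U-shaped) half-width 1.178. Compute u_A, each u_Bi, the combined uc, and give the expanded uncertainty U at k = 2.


mean = (49.001 + 51.424 + 50.498 + 49.625 + 49.137 + 47.812 + 49.358 + 49.178 + 50.663) / 9 = 49.63288889
s = sqrt(sum((x - mean)^2)/(n-1)) = 1.0759299
u_A = s / sqrt(n) = 1.0759299 / sqrt(9) = 0.3586433
u_B1 = 0.288 / sqrt(2) = 0.20364675
u_B2 = 0.215 / sqrt(3) = 0.12413031
u_B3 = 0.614 / sqrt(3) = 0.35449307
u_B4 = 1.178 / sqrt(2) = 0.83297179
uc = sqrt(0.3586433^2 + 0.20364675^2 + 0.12413031^2 + 0.35449307^2 + 0.83297179^2) = 1.0025032
U = k * uc = 2 * 1.0025032
U = 2.0050

2.0050


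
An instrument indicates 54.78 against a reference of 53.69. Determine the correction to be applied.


Correction = standard - reading
= 53.69 - 54.78
= -1.0900

-1.0900


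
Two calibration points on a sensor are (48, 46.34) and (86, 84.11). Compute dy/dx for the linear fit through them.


slope = (y2 - y1) / (x2 - x1)
= (84.11 - 46.34) / (86 - 48)
= 37.7700 / 38
= 0.9939

0.9939


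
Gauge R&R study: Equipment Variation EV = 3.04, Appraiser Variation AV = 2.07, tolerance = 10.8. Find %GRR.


GRR = sqrt(EV^2 + AV^2) = sqrt(3.04^2 + 2.07^2) = 3.677839
%GRR = GRR / tol * 100 = 3.677839 / 10.8 * 100
%GRR = 34.0541

34.0541


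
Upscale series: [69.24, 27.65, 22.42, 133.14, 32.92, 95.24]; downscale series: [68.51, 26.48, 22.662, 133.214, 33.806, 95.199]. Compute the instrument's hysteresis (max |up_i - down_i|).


|69.24 - 68.51| = 0.7300
|27.65 - 26.48| = 1.1700
|22.42 - 22.662| = 0.2420
|133.14 - 133.214| = 0.0740
|32.92 - 33.806| = 0.8860
|95.24 - 95.199| = 0.0410
hysteresis = max(diffs) = 1.1700

1.1700


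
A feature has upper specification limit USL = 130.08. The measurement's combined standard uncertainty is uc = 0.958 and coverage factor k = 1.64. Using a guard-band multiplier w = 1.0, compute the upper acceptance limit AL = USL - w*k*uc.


U = k * uc = 1.64 * 0.958 = 1.57112
guard band g = w * U = 1.0 * 1.57112 = 1.57112
AL = USL - g = 130.08 - 1.57112
AL = 128.5089

128.5089


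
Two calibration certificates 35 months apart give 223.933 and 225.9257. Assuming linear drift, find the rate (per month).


rate = (v2 - v1) / months
= (225.9257 - 223.933) / 35
= 1.9927 / 35
= 0.0569

0.0569


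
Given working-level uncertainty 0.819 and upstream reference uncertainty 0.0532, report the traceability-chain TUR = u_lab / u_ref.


TUR = u_lab / u_ref
= 0.819 / 0.0532
= 15.3947

15.3947


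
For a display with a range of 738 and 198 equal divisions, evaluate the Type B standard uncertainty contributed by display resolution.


resolution = range / divisions
resolution = 738 / 198 = 3.7272727
u_res = resolution / (2*sqrt(3))
u_res = 3.7272727 / 3.4641016
u_res = 1.0760

1.0760


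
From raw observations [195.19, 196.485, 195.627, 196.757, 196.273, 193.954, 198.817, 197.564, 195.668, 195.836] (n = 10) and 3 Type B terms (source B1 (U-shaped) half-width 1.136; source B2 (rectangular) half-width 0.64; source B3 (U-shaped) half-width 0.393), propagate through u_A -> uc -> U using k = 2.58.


mean = (195.19 + 196.485 + 195.627 + 196.757 + 196.273 + 193.954 + 198.817 + 197.564 + 195.668 + 195.836) / 10 = 196.2171
s = sqrt(sum((x - mean)^2)/(n-1)) = 1.3296419
u_A = s / sqrt(n) = 1.3296419 / sqrt(10) = 0.42046969
u_B1 = 1.136 / sqrt(2) = 0.8032733
u_B2 = 0.64 / sqrt(3) = 0.36950417
u_B3 = 0.393 / sqrt(2) = 0.27789297
uc = sqrt(0.42046969^2 + 0.8032733^2 + 0.36950417^2 + 0.27789297^2) = 1.0177429
U = k * uc = 2.58 * 1.0177429
U = 2.6258

2.6258


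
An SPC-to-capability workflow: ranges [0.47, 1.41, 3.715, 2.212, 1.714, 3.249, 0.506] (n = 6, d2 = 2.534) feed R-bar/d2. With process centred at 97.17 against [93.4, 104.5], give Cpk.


R_bar = (0.47 + 1.41 + 3.715 + 2.212 + 1.714 + 3.249 + 0.506) / 7 = 1.8965714
sigma = R_bar / d2 = 1.8965714 / 2.534 = 0.74844964
Cp = (USL - LSL)/(6*sigma) = (104.5 - 93.4)/(6*0.74844964) = 2.4718
Cpu = (104.5 - 97.17)/(3*0.74844964) = 3.2645
Cpl = (97.17 - 93.4)/(3*0.74844964) = 1.6790
Cpk = min(Cpu, Cpl) = 1.6790

1.6790


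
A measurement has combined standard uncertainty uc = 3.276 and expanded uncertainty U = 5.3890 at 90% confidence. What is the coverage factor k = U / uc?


k = U / uc
k = 5.3890 / 3.276
k = 1.645

1.645


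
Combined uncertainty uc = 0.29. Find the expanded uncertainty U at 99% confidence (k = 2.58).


U = k * uc
U = 2.58 * 0.29
U = 0.7482

0.7482


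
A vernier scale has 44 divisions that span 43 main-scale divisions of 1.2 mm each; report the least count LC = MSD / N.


LC = MSD / n_div
= 1.2 / 44
= 0.0273

0.0273


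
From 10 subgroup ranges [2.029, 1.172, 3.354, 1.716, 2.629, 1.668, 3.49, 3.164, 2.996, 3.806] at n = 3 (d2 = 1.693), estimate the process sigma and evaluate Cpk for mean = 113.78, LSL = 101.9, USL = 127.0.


R_bar = (2.029 + 1.172 + 3.354 + 1.716 + 2.629 + 1.668 + 3.49 + 3.164 + 2.996 + 3.806) / 10 = 2.6024
sigma = R_bar / d2 = 2.6024 / 1.693 = 1.537153
Cp = (USL - LSL)/(6*sigma) = (127.0 - 101.9)/(6*1.537153) = 2.7215
Cpu = (127.0 - 113.78)/(3*1.537153) = 2.8668
Cpl = (113.78 - 101.9)/(3*1.537153) = 2.5762
Cpk = min(Cpu, Cpl) = 2.5762

2.5762


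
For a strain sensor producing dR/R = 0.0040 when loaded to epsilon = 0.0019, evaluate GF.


GF = (dR/R) / epsilon
= 0.0040 / 0.0019
= 2.1053

2.1053


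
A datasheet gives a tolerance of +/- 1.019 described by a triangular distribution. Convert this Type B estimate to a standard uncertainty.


u_B = half_width / sqrt(6)
u_B = 1.019 / 2.4494897
u_B = 0.4160

0.4160


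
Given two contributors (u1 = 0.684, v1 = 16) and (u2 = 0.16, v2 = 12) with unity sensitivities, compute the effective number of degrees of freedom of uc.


uc = sqrt(u1^2 + u2^2) = sqrt(0.684^2 + 0.16^2) = 0.70246423
v_eff = uc^4 / (u1^4/v1 + u2^4/v2)
= 0.70246423^4 / (0.684^4/16 + 0.16^4/12)
= 0.24349882 / 0.013735191
v_eff = 17.7281

17.7281


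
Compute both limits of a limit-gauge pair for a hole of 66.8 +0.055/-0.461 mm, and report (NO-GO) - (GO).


GO = nominal - lower_tol (smallest hole = maximum material condition)
GO = 66.8 - 0.461 = 66.339
NO-GO = nominal + upper_tol (largest hole = least material condition)
NO-GO = 66.8 + 0.055 = 66.855
spread = NO-GO - GO = 66.855 - 66.339 = 0.5160

0.5160


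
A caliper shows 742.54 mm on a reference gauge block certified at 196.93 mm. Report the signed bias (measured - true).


Systematic error = measured - true
= 742.54 - 196.93
= 545.6100

545.6100


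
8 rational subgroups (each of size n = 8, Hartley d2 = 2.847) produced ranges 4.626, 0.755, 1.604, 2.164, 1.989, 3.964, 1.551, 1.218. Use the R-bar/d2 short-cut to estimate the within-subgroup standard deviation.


R_bar = (4.626 + 0.755 + 1.604 + 2.164 + 1.989 + 3.964 + 1.551 + 1.218) / 8
R_bar = 17.871 / 8 = 2.233875
sigma_hat = R_bar / d2 = 2.233875 / 2.847 = 0.7846

0.7846


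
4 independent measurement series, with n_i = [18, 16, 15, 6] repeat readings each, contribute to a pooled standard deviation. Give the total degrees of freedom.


nu = sum_i (n_i - 1)
nu = ((18 - 1) + (16 - 1) + (15 - 1) + (6 - 1))
nu = 17 + 15 + 14 + 5
nu = 51

51


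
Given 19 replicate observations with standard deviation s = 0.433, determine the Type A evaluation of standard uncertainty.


u_A = s / sqrt(n)
u_A = 0.433 / sqrt(19)
u_A = 0.433 / 4.3588989
u_A = 0.0993

0.0993


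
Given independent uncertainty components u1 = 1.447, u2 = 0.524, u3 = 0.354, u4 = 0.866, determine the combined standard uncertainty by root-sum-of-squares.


uc = sqrt(1.447^2 + 0.524^2 + 0.354^2 + 0.866^2)
uc = sqrt(3.243657)
uc = 1.8010

1.8010


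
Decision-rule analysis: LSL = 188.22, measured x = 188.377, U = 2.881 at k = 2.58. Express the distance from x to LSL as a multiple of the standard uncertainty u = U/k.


u = U / k = 2.881 / 2.58 = 1.1166667
margin = |LSL - x| = |188.22 - 188.377| = 0.157
z = margin / u = 0.157 / 1.1166667
z = 0.1406

0.1406


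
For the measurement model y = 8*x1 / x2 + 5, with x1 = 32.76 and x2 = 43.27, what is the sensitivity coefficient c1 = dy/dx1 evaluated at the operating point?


y = 8*x1 / x2 + 5
dy/dx1 = 8/x2
Evaluate at x2 = 43.27: c1 = 8 / 43.27
c1 = 0.1849

0.1849


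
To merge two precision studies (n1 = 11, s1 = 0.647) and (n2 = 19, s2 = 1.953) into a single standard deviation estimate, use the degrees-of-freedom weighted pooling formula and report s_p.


s_p = sqrt(((n1-1)*s1^2 + (n2-1)*s2^2) / (n1+n2-2))
numerator = (11-1)*0.647^2 + (19-1)*1.953^2 = 4.18609 + 68.655762 = 72.841852
denominator = 11 + 19 - 2 = 28
s_p^2 = 72.841852 / 28 = 2.6014947
s_p = sqrt(2.6014947) = 1.6129

1.6129


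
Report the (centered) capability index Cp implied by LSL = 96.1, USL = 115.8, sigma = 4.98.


Cp = (USL - LSL) / (6 * sigma)
= (115.8 - 96.1) / (6 * 4.98)
= 19.7000 / 29.8800
= 0.6593

0.6593


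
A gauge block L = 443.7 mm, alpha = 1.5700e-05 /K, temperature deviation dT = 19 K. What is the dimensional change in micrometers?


dL = L * alpha * dT
= 443.7 * 1.5700e-05 * 19
= 0.1323557 mm
dL_um = 0.1323557 * 1000 = 132.3557 um

132.3557


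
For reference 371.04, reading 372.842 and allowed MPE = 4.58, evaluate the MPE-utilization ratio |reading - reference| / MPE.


e = indication - reference = 372.842 - 371.04 = 1.8020
|e| = 1.8020
ratio = |e| / MPE = 1.8020 / 4.58
ratio = 0.3934

0.3934


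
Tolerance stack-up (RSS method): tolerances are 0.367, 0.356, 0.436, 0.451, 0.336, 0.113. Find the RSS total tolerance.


RSS = sqrt(0.367^2 + 0.356^2 + 0.436^2 + 0.451^2 + 0.336^2 + 0.113^2)
= sqrt(0.780587)
= 0.8835

0.8835


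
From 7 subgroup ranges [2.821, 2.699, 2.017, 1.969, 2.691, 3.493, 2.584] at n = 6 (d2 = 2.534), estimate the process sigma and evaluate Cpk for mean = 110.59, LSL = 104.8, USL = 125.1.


R_bar = (2.821 + 2.699 + 2.017 + 1.969 + 2.691 + 3.493 + 2.584) / 7 = 2.6105714
sigma = R_bar / d2 = 2.6105714 / 2.534 = 1.0302176
Cp = (USL - LSL)/(6*sigma) = (125.1 - 104.8)/(6*1.0302176) = 3.2841
Cpu = (125.1 - 110.59)/(3*1.0302176) = 4.6948
Cpl = (110.59 - 104.8)/(3*1.0302176) = 1.8734
Cpk = min(Cpu, Cpl) = 1.8734

1.8734


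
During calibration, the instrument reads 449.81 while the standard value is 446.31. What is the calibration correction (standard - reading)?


Correction = standard - reading
= 446.31 - 449.81
= -3.5000

-3.5000


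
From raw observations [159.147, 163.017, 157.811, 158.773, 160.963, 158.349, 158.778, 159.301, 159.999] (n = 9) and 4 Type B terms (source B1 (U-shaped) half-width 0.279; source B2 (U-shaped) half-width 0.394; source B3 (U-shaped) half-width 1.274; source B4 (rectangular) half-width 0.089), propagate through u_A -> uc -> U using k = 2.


mean = (159.147 + 163.017 + 157.811 + 158.773 + 160.963 + 158.349 + 158.778 + 159.301 + 159.999) / 9 = 159.5708889
s = sqrt(sum((x - mean)^2)/(n-1)) = 1.585283
u_A = s / sqrt(n) = 1.585283 / sqrt(9) = 0.52842767
u_B1 = 0.279 / sqrt(2) = 0.19728279
u_B2 = 0.394 / sqrt(2) = 0.27860007
u_B3 = 1.274 / sqrt(2) = 0.90085404
u_B4 = 0.089 / sqrt(3) = 0.051384174
uc = sqrt(0.52842767^2 + 0.19728279^2 + 0.27860007^2 + 0.90085404^2 + 0.051384174^2) = 1.0999785
U = k * uc = 2 * 1.0999785
U = 2.2000

2.2000


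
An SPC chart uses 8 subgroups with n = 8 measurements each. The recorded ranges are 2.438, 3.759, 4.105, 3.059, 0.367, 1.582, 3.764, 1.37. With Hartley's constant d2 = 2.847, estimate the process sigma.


R_bar = (2.438 + 3.759 + 4.105 + 3.059 + 0.367 + 1.582 + 3.764 + 1.37) / 8
R_bar = 20.444 / 8 = 2.5555
sigma_hat = R_bar / d2 = 2.5555 / 2.847 = 0.8976

0.8976


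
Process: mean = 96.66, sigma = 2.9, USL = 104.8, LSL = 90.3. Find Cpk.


Cpu = (USL - mean) / (3*sigma) = (104.8 - 96.66) / (3*2.9) = 0.9356
Cpl = (mean - LSL) / (3*sigma) = (96.66 - 90.3) / (3*2.9) = 0.7310
Cpk = min(Cpu, Cpl) = 0.7310

0.7310


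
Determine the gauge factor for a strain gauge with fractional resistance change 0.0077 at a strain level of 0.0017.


GF = (dR/R) / epsilon
= 0.0077 / 0.0017
= 4.5294

4.5294


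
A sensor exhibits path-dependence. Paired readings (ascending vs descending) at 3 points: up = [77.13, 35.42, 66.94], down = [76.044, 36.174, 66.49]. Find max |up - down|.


|77.13 - 76.044| = 1.0860
|35.42 - 36.174| = 0.7540
|66.94 - 66.49| = 0.4500
hysteresis = max(diffs) = 1.0860

1.0860


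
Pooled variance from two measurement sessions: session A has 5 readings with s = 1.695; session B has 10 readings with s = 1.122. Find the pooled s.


s_p = sqrt(((n1-1)*s1^2 + (n2-1)*s2^2) / (n1+n2-2))
numerator = (5-1)*1.695^2 + (10-1)*1.122^2 = 11.4921 + 11.329956 = 22.822056
denominator = 5 + 10 - 2 = 13
s_p^2 = 22.822056 / 13 = 1.7555428
s_p = sqrt(1.7555428) = 1.3250

1.3250


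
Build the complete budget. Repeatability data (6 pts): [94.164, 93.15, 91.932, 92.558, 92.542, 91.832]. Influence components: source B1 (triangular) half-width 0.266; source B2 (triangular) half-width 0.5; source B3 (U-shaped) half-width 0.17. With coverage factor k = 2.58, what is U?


mean = (94.164 + 93.15 + 91.932 + 92.558 + 92.542 + 91.832) / 6 = 92.69633333
s = sqrt(sum((x - mean)^2)/(n-1)) = 0.86418648
u_A = s / sqrt(n) = 0.86418648 / sqrt(6) = 0.35280265
u_B1 = 0.266 / sqrt(6) = 0.10859405
u_B2 = 0.5 / sqrt(6) = 0.20412415
u_B3 = 0.17 / sqrt(2) = 0.12020815
uc = sqrt(0.35280265^2 + 0.10859405^2 + 0.20412415^2 + 0.12020815^2) = 0.43861036
U = k * uc = 2.58 * 0.43861036
U = 1.1316

1.1316


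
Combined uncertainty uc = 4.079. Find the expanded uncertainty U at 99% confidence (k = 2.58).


U = k * uc
U = 2.58 * 4.079
U = 10.5238

10.5238


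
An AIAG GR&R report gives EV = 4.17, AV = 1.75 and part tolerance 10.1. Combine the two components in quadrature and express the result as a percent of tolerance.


GRR = sqrt(EV^2 + AV^2) = sqrt(4.17^2 + 1.75^2) = 4.5223224
%GRR = GRR / tol * 100 = 4.5223224 / 10.1 * 100
%GRR = 44.7755

44.7755


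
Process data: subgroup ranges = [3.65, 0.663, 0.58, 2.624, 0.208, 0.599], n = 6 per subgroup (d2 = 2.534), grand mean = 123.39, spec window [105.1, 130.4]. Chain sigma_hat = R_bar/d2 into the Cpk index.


R_bar = (3.65 + 0.663 + 0.58 + 2.624 + 0.208 + 0.599) / 6 = 1.3873333
sigma = R_bar / d2 = 1.3873333 / 2.534 = 0.54748749
Cp = (USL - LSL)/(6*sigma) = (130.4 - 105.1)/(6*0.54748749) = 7.7019
Cpu = (130.4 - 123.39)/(3*0.54748749) = 4.2680
Cpl = (123.39 - 105.1)/(3*0.54748749) = 11.1357
Cpk = min(Cpu, Cpl) = 4.2680

4.2680


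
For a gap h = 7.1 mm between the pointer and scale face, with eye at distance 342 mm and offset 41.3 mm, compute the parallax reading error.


error = h * offset / d
= 7.1 * 41.3 / 342
= 0.8574

0.8574


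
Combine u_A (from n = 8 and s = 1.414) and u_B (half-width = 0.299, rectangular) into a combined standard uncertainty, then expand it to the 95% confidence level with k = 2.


u_A = s / sqrt(n) = 1.414 / sqrt(8) = 0.49992449
u_B = half_width / sqrt(3) = 0.299 / sqrt(3) = 0.17262773
uc = sqrt(u_A^2 + u_B^2) = sqrt(0.49992449^2 + 0.17262773^2) = 0.52889019
U = k * uc = 2 * 0.52889019
U = 1.0578

1.0578


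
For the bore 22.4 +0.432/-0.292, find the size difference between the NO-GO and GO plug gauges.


GO = nominal - lower_tol (smallest hole = maximum material condition)
GO = 22.4 - 0.292 = 22.108
NO-GO = nominal + upper_tol (largest hole = least material condition)
NO-GO = 22.4 + 0.432 = 22.832
spread = NO-GO - GO = 22.832 - 22.108 = 0.7240

0.7240


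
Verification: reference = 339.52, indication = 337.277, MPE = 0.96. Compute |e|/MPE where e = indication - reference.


e = indication - reference = 337.277 - 339.52 = -2.2430
|e| = 2.2430
ratio = |e| / MPE = 2.2430 / 0.96
ratio = 2.3365

2.3365


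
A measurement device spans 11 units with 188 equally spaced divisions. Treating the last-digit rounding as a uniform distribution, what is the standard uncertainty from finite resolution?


resolution = range / divisions
resolution = 11 / 188 = 0.058510638
u_res = resolution / (2*sqrt(3))
u_res = 0.058510638 / 3.4641016
u_res = 0.0169

0.0169


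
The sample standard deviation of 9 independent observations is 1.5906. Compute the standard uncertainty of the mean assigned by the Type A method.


u_A = s / sqrt(n)
u_A = 1.5906 / sqrt(9)
u_A = 1.5906 / 3
u_A = 0.5302

0.5302


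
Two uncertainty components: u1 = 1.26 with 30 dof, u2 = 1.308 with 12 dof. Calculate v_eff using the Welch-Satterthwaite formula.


uc = sqrt(u1^2 + u2^2) = sqrt(1.26^2 + 1.308^2) = 1.8161674
v_eff = uc^4 / (u1^4/v1 + u2^4/v2)
= 1.8161674^4 / (1.26^4/30 + 1.308^4/12)
= 10.879865 / 0.32793709
v_eff = 33.1767

33.1767


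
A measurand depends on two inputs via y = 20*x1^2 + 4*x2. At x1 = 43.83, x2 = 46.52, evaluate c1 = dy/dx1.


y = 20*x1^2 + 4*x2
dy/dx1 = 2*20*x1
Evaluate at x1 = 43.83: c1 = 40 * 43.83
c1 = 1753.2000

1753.2000


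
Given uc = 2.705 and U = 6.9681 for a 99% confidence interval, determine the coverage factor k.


k = U / uc
k = 6.9681 / 2.705
k = 2.576

2.576


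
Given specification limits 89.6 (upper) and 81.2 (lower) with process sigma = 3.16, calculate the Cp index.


Cp = (USL - LSL) / (6 * sigma)
= (89.6 - 81.2) / (6 * 3.16)
= 8.4000 / 18.9600
= 0.4430

0.4430


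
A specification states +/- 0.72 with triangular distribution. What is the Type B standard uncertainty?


u_B = half_width / sqrt(6)
u_B = 0.72 / 2.4494897
u_B = 0.2939

0.2939


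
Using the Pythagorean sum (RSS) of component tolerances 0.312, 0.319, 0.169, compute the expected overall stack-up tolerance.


RSS = sqrt(0.312^2 + 0.319^2 + 0.169^2)
= sqrt(0.227666)
= 0.4771

0.4771


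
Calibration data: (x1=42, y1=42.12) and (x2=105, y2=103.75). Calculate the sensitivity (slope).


slope = (y2 - y1) / (x2 - x1)
= (103.75 - 42.12) / (105 - 42)
= 61.6300 / 63
= 0.9783

0.9783


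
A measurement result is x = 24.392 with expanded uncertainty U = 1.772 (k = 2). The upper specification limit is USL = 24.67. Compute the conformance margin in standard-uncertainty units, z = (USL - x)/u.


u = U / k = 1.772 / 2 = 0.886
margin = |USL - x| = |24.67 - 24.392| = 0.278
z = margin / u = 0.278 / 0.886
z = 0.3138

0.3138


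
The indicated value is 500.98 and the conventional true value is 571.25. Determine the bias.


Systematic error = measured - true
= 500.98 - 571.25
= -70.2700

-70.2700


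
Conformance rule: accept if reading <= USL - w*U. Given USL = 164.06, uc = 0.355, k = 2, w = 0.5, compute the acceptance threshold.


U = k * uc = 2 * 0.355 = 0.71
guard band g = w * U = 0.5 * 0.71 = 0.355
AL = USL - g = 164.06 - 0.355
AL = 163.7050

163.7050


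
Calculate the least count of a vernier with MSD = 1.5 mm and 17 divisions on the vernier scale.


LC = MSD / n_div
= 1.5 / 17
= 0.0882

0.0882


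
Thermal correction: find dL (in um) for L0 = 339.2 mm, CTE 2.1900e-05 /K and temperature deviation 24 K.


dL = L * alpha * dT
= 339.2 * 2.1900e-05 * 24
= 0.1782835 mm
dL_um = 0.1782835 * 1000 = 178.2835 um

178.2835


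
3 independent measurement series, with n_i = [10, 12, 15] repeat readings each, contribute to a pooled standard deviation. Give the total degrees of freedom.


nu = sum_i (n_i - 1)
nu = ((10 - 1) + (12 - 1) + (15 - 1))
nu = 9 + 11 + 14
nu = 34

34


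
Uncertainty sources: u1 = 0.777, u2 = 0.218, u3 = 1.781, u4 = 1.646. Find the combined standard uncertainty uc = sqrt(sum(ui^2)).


uc = sqrt(0.777^2 + 0.218^2 + 1.781^2 + 1.646^2)
uc = sqrt(6.53253)
uc = 2.5559

2.5559


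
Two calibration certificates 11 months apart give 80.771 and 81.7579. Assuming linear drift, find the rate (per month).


rate = (v2 - v1) / months
= (81.7579 - 80.771) / 11
= 0.9869 / 11
= 0.0897

0.0897
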